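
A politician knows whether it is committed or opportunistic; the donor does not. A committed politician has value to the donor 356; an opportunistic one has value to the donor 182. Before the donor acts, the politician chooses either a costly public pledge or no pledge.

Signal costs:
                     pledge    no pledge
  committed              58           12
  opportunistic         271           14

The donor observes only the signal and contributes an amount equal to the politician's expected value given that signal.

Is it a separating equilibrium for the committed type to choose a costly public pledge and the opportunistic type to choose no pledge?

Yes

If types separate, pledge earns payment 356 and no pledge earns 182.
Committed: pledge gives 356 − 58 = 298; no pledge gives 182 − 12 = 170. No deviation. ✓
Opportunistic: no pledge gives 182 − 14 = 168; pledge gives 356 − 271 = 85. No deviation. ✓
Neither type gains from mimicking the other.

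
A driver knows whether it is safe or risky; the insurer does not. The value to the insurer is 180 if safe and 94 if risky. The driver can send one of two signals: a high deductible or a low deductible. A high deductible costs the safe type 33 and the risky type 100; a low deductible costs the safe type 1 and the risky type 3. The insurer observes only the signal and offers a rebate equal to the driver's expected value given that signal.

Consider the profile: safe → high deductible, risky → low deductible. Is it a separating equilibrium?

Yes

If types separate, high deductible earns payment 180 and low deductible earns 94.
Safe: high deductible gives 180 − 33 = 147; low deductible gives 94 − 1 = 93. No deviation. ✓
Risky: low deductible gives 94 − 3 = 91; high deductible gives 180 − 100 = 80. No deviation. ✓
Neither type gains from mimicking the other.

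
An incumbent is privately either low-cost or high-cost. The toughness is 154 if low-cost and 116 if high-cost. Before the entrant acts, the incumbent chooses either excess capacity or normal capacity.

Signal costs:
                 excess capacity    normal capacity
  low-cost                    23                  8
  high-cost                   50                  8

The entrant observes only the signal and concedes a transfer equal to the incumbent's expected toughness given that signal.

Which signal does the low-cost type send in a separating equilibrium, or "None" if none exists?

excess capacity

Try low-cost → excess capacity, high-cost → normal capacity:
  Under separation the entrant infers type exactly: excess capacity → low-cost (pays 154), normal capacity → high-cost (pays 116).
  Low-cost: excess capacity gives 154 − 23 = 131; normal capacity gives 116 − 8 = 108. No deviation. ✓
  High-cost: normal capacity gives 116 − 8 = 108; excess capacity gives 154 − 50 = 104. No deviation. ✓
Both hold — the low-cost type sends excess capacity.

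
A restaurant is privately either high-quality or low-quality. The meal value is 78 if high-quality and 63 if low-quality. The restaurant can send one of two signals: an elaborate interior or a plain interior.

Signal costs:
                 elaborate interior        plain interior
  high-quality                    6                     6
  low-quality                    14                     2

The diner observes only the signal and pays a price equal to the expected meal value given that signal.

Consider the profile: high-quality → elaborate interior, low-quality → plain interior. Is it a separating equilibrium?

If types separate, elaborate interior earns payment 78 and plain interior earns 63.
High-quality: elaborate interior gives 78 − 6 = 72; plain interior gives 63 − 6 = 57. No deviation. ✓
Low-quality: plain interior gives 63 − 2 = 61; elaborate interior gives 78 − 14 = 64. Would deviate. ✗

No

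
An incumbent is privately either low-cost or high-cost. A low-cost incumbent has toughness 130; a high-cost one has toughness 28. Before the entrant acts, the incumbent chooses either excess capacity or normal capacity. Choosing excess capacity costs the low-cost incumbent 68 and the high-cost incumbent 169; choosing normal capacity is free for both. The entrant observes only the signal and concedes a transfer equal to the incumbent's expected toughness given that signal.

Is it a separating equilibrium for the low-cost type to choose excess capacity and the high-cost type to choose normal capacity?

Yes

If types separate, excess capacity earns payment 130 and normal capacity earns 28.
Low-cost: excess capacity gives 130 − 68 = 62; normal capacity gives 28 − 0 = 28. No deviation. ✓
High-cost: normal capacity gives 28 − 0 = 28; excess capacity gives 130 − 169 = -39. No deviation. ✓
Both incentive constraints hold.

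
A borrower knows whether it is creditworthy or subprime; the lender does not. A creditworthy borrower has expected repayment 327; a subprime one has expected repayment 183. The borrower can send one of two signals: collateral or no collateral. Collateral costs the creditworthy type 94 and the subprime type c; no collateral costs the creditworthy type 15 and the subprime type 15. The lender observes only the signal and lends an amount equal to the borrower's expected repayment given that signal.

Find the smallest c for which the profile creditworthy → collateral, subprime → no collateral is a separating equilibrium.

159

Under separation: collateral → creditworthy (pays 327); no collateral → subprime (pays 183).
Creditworthy: 327 − 94 = 233 ≥ 183 − 15 = 168. Holds regardless of c. ✓
Subprime: 183 − 15 ≥ 327 − c, so c ≥ 327 − 168 = 159.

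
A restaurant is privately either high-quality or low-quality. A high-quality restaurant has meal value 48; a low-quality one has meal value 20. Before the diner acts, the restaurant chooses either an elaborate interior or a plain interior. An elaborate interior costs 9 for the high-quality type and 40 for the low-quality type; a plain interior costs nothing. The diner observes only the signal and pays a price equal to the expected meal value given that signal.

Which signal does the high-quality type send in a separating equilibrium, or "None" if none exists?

Try high-quality → elaborate interior, low-quality → plain interior:
  Under separation the diner infers type exactly: elaborate interior → high-quality (pays 48), plain interior → low-quality (pays 20).
  High-quality: elaborate interior gives 48 − 9 = 39; plain interior gives 20 − 0 = 20. No deviation. ✓
  Low-quality: plain interior gives 20 − 0 = 20; elaborate interior gives 48 − 40 = 8. No deviation. ✓
Both hold — the high-quality type sends elaborate interior.

elaborate interior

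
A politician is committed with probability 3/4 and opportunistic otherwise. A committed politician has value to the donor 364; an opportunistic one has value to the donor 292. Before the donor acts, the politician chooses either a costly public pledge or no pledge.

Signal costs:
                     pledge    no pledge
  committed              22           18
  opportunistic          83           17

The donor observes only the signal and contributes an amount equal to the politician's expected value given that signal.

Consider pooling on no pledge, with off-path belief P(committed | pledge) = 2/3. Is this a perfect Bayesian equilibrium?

Yes

On the equilibrium path (no pledge) the donor holds the prior 3/4 and pays 3/4·364 + 1/4·292 = 346. Off-path (pledge) belief 2/3 gives 2/3·364 + 1/3·292 = 340.
Committed: no pledge gives 346 − 18 = 328; pledge gives 340 − 22 = 318. Stays. ✓
Opportunistic: no pledge gives 346 − 17 = 329; pledge gives 340 − 83 = 257. Stays. ✓
Beliefs are Bayes-consistent on-path and both types best-respond.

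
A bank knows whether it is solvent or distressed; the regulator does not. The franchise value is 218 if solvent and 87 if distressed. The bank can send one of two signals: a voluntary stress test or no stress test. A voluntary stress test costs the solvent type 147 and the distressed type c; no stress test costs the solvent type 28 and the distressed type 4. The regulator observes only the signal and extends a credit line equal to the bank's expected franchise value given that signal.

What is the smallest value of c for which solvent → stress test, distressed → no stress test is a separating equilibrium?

Under separation: stress test → solvent (pays 218); no stress test → distressed (pays 87).
Solvent: 218 − 147 = 71 ≥ 87 − 28 = 59. Holds regardless of c. ✓
Distressed: 87 − 4 ≥ 218 − c, so c ≥ 218 − 83 = 135.

135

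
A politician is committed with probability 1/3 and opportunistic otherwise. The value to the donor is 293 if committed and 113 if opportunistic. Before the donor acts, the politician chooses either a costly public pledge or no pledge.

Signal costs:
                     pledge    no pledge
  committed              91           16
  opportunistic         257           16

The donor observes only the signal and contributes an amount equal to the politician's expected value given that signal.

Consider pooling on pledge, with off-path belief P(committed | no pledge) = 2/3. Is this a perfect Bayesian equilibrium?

On the equilibrium path (pledge) the donor holds the prior 1/3 and pays 1/3·293 + 2/3·113 = 173. Off-path (no pledge) belief 2/3 gives 2/3·293 + 1/3·113 = 233.
Committed: pledge gives 173 − 91 = 82; no pledge gives 233 − 16 = 217. Deviates. ✗
Opportunistic: pledge gives 173 − 257 = -84; no pledge gives 233 − 16 = 217. Deviates. ✗

No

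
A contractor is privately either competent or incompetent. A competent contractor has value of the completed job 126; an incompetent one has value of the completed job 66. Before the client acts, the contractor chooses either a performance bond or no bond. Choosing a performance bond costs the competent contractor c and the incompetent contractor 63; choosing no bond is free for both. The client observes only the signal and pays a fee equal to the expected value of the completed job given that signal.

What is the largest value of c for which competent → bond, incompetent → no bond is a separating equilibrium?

Under separation: bond → competent (pays 126); no bond → incompetent (pays 66).
Incompetent: 66 − 0 = 66 ≥ 126 − 63 = 63. Holds regardless of c. ✓
Competent: 126 − c ≥ 66 − 0, so c ≤ 126 − 66 = 60.

60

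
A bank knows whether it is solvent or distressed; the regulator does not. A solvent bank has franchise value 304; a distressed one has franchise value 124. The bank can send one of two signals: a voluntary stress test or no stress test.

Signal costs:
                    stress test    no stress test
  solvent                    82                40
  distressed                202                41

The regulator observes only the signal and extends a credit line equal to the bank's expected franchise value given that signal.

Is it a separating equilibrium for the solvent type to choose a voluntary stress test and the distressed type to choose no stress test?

No

If types separate, stress test earns payment 304 and no stress test earns 124.
Solvent: stress test gives 304 − 82 = 222; no stress test gives 124 − 40 = 84. No deviation. ✓
Distressed: no stress test gives 124 − 41 = 83; stress test gives 304 − 202 = 102. Would deviate. ✗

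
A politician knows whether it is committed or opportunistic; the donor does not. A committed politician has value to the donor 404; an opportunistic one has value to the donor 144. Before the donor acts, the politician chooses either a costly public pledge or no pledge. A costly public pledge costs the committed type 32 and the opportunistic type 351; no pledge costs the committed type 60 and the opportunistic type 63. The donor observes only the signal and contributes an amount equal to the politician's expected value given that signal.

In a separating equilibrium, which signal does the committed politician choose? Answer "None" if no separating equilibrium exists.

pledge

Try committed → pledge, opportunistic → no pledge:
  If types separate, pledge earns payment 404 and no pledge earns 144.
  Committed: pledge gives 404 − 32 = 372; no pledge gives 144 − 60 = 84. No deviation. ✓
  Opportunistic: no pledge gives 144 − 63 = 81; pledge gives 404 − 351 = 53. No deviation. ✓
Both hold — the committed type sends pledge.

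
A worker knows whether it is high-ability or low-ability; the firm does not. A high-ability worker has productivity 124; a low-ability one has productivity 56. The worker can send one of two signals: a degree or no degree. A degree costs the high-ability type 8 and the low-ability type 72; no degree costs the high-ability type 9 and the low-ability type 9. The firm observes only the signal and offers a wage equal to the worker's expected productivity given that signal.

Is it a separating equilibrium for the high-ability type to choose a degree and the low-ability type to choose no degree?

Under separation the firm infers type exactly: degree → high-ability (pays 124), no degree → low-ability (pays 56).
High-ability: degree gives 124 − 8 = 116; no degree gives 56 − 9 = 47. No deviation. ✓
Low-ability: no degree gives 56 − 9 = 47; degree gives 124 − 72 = 52. Would deviate. ✗

No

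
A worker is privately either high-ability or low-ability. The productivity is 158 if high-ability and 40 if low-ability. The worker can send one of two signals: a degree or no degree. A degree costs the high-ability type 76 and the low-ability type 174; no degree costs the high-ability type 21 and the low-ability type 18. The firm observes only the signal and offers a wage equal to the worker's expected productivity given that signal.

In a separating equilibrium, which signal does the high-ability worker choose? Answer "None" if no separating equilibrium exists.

degree

Try high-ability → degree, low-ability → no degree:
  If types separate, degree earns payment 158 and no degree earns 40.
  High-ability: degree gives 158 − 76 = 82; no degree gives 40 − 21 = 19. No deviation. ✓
  Low-ability: no degree gives 40 − 18 = 22; degree gives 158 − 174 = -16. No deviation. ✓
Both hold — the high-ability type sends degree.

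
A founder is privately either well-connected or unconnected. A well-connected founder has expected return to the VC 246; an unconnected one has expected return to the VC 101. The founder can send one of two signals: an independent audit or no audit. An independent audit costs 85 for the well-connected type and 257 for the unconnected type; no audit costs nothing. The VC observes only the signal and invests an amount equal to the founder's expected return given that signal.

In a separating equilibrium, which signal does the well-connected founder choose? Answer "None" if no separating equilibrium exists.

Try well-connected → audit, unconnected → no audit:
  If types separate, audit earns payment 246 and no audit earns 101.
  Well-connected: audit gives 246 − 85 = 161; no audit gives 101 − 0 = 101. No deviation. ✓
  Unconnected: no audit gives 101 − 0 = 101; audit gives 246 − 257 = -11. No deviation. ✓
Both hold — the well-connected type sends audit.

audit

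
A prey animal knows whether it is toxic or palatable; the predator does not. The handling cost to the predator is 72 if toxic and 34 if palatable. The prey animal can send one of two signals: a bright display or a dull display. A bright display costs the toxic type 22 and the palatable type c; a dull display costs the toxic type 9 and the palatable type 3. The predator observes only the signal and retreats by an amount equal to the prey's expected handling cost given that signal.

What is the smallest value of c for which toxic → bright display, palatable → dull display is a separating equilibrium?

Under separation: bright display → toxic (pays 72); dull display → palatable (pays 34).
Toxic: 72 − 22 = 50 ≥ 34 − 9 = 25. Holds regardless of c. ✓
Palatable: 34 − 3 ≥ 72 − c, so c ≥ 72 − 31 = 41.

41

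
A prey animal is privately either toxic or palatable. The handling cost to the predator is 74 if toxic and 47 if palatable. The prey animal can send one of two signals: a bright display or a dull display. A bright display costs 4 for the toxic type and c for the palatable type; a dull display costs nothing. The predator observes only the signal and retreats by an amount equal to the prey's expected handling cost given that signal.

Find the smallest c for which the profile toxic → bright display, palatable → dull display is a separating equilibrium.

27

Under separation: bright display → toxic (pays 74); dull display → palatable (pays 47).
Toxic: 74 − 4 = 70 ≥ 47 − 0 = 47. Holds regardless of c. ✓
Palatable: 47 − 0 ≥ 74 − c, so c ≥ 74 − 47 = 27.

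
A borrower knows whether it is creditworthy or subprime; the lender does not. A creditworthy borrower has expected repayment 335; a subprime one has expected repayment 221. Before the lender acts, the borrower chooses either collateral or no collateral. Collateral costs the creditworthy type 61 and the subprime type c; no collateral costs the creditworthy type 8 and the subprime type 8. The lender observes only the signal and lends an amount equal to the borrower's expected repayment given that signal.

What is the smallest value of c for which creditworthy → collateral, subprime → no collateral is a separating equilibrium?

Under separation: collateral → creditworthy (pays 335); no collateral → subprime (pays 221).
Creditworthy: 335 − 61 = 274 ≥ 221 − 8 = 213. Holds regardless of c. ✓
Subprime: 221 − 8 ≥ 335 − c, so c ≥ 335 − 213 = 122.

122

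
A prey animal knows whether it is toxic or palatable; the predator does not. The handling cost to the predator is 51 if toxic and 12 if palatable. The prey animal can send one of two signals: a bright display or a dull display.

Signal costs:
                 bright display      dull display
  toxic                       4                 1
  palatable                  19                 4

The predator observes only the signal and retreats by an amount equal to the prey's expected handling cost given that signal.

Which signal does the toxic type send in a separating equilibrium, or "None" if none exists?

Try toxic → bright display, palatable → dull display:
  If types separate, bright display earns payment 51 and dull display earns 12.
  Toxic: bright display gives 51 − 4 = 47; dull display gives 12 − 1 = 11. No deviation. ✓
  Palatable: dull display gives 12 − 4 = 8; bright display gives 51 − 19 = 32. Would deviate. ✗
Try toxic → dull display, palatable → bright display:
  If types separate, dull display earns payment 51 and bright display earns 12.
  Toxic: dull display gives 51 − 1 = 50; bright display gives 12 − 4 = 8. No deviation. ✓
  Palatable: bright display gives 12 − 19 = -7; dull display gives 51 − 4 = 47. Would deviate. ✗
Neither assignment is incentive-compatible.

None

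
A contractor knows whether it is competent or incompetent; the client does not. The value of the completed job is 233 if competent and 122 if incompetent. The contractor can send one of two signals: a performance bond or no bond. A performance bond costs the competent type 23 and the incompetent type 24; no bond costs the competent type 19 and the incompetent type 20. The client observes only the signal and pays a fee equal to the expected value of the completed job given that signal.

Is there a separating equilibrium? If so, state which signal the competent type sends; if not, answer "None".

None

Try competent → bond, incompetent → no bond:
  If types separate, bond earns payment 233 and no bond earns 122.
  Competent: bond gives 233 − 23 = 210; no bond gives 122 − 19 = 103. No deviation. ✓
  Incompetent: no bond gives 122 − 20 = 102; bond gives 233 − 24 = 209. Would deviate. ✗
Try competent → no bond, incompetent → bond:
  If types separate, no bond earns payment 233 and bond earns 122.
  Competent: no bond gives 233 − 19 = 214; bond gives 122 − 23 = 99. No deviation. ✓
  Incompetent: bond gives 122 − 24 = 98; no bond gives 233 − 20 = 213. Would deviate. ✗
Neither assignment is incentive-compatible.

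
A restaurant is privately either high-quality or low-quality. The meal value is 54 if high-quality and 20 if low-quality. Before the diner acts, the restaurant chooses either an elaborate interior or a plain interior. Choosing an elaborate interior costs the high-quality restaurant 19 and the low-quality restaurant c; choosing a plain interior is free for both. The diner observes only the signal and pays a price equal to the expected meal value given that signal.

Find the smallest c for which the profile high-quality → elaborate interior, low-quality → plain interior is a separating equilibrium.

34

Under separation: elaborate interior → high-quality (pays 54); plain interior → low-quality (pays 20).
High-quality: 54 − 19 = 35 ≥ 20 − 0 = 20. Holds regardless of c. ✓
Low-quality: 20 − 0 ≥ 54 − c, so c ≥ 54 − 20 = 34.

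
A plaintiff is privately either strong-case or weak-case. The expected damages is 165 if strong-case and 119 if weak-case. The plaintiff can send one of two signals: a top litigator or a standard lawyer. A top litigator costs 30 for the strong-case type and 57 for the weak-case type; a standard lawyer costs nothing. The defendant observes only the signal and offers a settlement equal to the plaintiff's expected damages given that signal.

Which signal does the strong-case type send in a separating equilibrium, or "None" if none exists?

top litigator

Try strong-case → top litigator, weak-case → standard lawyer:
  If types separate, top litigator earns payment 165 and standard lawyer earns 119.
  Strong-case: top litigator gives 165 − 30 = 135; standard lawyer gives 119 − 0 = 119. No deviation. ✓
  Weak-case: standard lawyer gives 119 − 0 = 119; top litigator gives 165 − 57 = 108. No deviation. ✓
Both hold — the strong-case type sends top litigator.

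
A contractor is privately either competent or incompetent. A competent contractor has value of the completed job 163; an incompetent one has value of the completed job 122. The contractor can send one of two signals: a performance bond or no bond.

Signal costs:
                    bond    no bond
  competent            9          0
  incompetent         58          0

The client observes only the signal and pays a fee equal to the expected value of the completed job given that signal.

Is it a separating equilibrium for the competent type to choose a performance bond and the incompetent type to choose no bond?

Under separation the client infers type exactly: bond → competent (pays 163), no bond → incompetent (pays 122).
Competent: bond gives 163 − 9 = 154; no bond gives 122 − 0 = 122. No deviation. ✓
Incompetent: no bond gives 122 − 0 = 122; bond gives 163 − 58 = 105. No deviation. ✓
Both incentive constraints hold.

Yes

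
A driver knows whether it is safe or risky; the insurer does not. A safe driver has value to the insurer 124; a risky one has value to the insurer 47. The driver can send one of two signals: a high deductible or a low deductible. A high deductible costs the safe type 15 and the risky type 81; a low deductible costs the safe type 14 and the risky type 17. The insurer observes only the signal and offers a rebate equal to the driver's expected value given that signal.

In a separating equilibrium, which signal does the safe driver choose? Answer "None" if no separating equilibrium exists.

None

Try safe → high deductible, risky → low deductible:
  If types separate, high deductible earns payment 124 and low deductible earns 47.
  Safe: high deductible gives 124 − 15 = 109; low deductible gives 47 − 14 = 33. No deviation. ✓
  Risky: low deductible gives 47 − 17 = 30; high deductible gives 124 − 81 = 43. Would deviate. ✗
Try safe → low deductible, risky → high deductible:
  If types separate, low deductible earns payment 124 and high deductible earns 47.
  Safe: low deductible gives 124 − 14 = 110; high deductible gives 47 − 15 = 32. No deviation. ✓
  Risky: high deductible gives 47 − 81 = -34; low deductible gives 124 − 17 = 107. Would deviate. ✗
Neither assignment is incentive-compatible.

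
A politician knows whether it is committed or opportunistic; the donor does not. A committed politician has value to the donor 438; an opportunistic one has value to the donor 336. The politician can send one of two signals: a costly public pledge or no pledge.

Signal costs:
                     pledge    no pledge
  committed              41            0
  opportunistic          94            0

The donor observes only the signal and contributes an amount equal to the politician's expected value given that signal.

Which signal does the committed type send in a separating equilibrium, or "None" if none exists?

Try committed → pledge, opportunistic → no pledge:
  If types separate, pledge earns payment 438 and no pledge earns 336.
  Committed: pledge gives 438 − 41 = 397; no pledge gives 336 − 0 = 336. No deviation. ✓
  Opportunistic: no pledge gives 336 − 0 = 336; pledge gives 438 − 94 = 344. Would deviate. ✗
Try committed → no pledge, opportunistic → pledge:
  If types separate, no pledge earns payment 438 and pledge earns 336.
  Committed: no pledge gives 438 − 0 = 438; pledge gives 336 − 41 = 295. No deviation. ✓
  Opportunistic: pledge gives 336 − 94 = 242; no pledge gives 438 − 0 = 438. Would deviate. ✗
Neither assignment is incentive-compatible.

None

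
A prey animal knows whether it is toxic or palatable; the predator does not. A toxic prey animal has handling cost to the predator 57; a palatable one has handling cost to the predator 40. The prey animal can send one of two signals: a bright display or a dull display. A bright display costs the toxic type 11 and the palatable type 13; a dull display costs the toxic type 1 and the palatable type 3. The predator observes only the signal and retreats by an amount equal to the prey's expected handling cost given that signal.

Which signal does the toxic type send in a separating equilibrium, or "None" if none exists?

None

Try toxic → bright display, palatable → dull display:
  Under separation the predator infers type exactly: bright display → toxic (pays 57), dull display → palatable (pays 40).
  Toxic: bright display gives 57 − 11 = 46; dull display gives 40 − 1 = 39. No deviation. ✓
  Palatable: dull display gives 40 − 3 = 37; bright display gives 57 − 13 = 44. Would deviate. ✗
Try toxic → dull display, palatable → bright display:
  Under separation the predator infers type exactly: dull display → toxic (pays 57), bright display → palatable (pays 40).
  Toxic: dull display gives 57 − 1 = 56; bright display gives 40 − 11 = 29. No deviation. ✓
  Palatable: bright display gives 40 − 13 = 27; dull display gives 57 − 3 = 54. Would deviate. ✗
Neither assignment is incentive-compatible.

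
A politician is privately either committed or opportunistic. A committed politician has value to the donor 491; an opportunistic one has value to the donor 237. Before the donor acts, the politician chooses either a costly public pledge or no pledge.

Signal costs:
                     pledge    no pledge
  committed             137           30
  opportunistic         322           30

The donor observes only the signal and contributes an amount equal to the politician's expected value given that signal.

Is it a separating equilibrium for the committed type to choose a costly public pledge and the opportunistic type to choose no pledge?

If types separate, pledge earns payment 491 and no pledge earns 237.
Committed: pledge gives 491 − 137 = 354; no pledge gives 237 − 30 = 207. No deviation. ✓
Opportunistic: no pledge gives 237 − 30 = 207; pledge gives 491 − 322 = 169. No deviation. ✓
Both incentive constraints hold.

Yes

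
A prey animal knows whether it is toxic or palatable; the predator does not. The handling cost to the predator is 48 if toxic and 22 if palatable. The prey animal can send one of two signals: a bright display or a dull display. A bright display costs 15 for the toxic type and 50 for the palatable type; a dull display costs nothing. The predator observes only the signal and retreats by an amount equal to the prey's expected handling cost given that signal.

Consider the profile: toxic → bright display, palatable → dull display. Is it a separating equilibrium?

If types separate, bright display earns payment 48 and dull display earns 22.
Toxic: bright display gives 48 − 15 = 33; dull display gives 22 − 0 = 22. No deviation. ✓
Palatable: dull display gives 22 − 0 = 22; bright display gives 48 − 50 = -2. No deviation. ✓
Neither type gains from mimicking the other.

Yes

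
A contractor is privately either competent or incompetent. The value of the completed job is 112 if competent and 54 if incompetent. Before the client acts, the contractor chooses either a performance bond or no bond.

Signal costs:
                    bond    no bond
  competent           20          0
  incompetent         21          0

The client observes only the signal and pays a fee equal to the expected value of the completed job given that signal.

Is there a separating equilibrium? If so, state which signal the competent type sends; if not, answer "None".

None

Try competent → bond, incompetent → no bond:
  If types separate, bond earns payment 112 and no bond earns 54.
  Competent: bond gives 112 − 20 = 92; no bond gives 54 − 0 = 54. No deviation. ✓
  Incompetent: no bond gives 54 − 0 = 54; bond gives 112 − 21 = 91. Would deviate. ✗
Try competent → no bond, incompetent → bond:
  If types separate, no bond earns payment 112 and bond earns 54.
  Competent: no bond gives 112 − 0 = 112; bond gives 54 − 20 = 34. No deviation. ✓
  Incompetent: bond gives 54 − 21 = 33; no bond gives 112 − 0 = 112. Would deviate. ✗
Neither assignment is incentive-compatible.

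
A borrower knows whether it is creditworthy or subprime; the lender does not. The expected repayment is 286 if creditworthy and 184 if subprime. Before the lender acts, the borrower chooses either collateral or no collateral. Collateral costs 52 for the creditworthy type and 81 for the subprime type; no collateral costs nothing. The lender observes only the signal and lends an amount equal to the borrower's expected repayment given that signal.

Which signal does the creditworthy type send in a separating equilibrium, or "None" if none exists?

None

Try creditworthy → collateral, subprime → no collateral:
  Under separation the lender infers type exactly: collateral → creditworthy (pays 286), no collateral → subprime (pays 184).
  Creditworthy: collateral gives 286 − 52 = 234; no collateral gives 184 − 0 = 184. No deviation. ✓
  Subprime: no collateral gives 184 − 0 = 184; collateral gives 286 − 81 = 205. Would deviate. ✗
Try creditworthy → no collateral, subprime → collateral:
  Under separation the lender infers type exactly: no collateral → creditworthy (pays 286), collateral → subprime (pays 184).
  Creditworthy: no collateral gives 286 − 0 = 286; collateral gives 184 − 52 = 132. No deviation. ✓
  Subprime: collateral gives 184 − 81 = 103; no collateral gives 286 − 0 = 286. Would deviate. ✗
Neither assignment is incentive-compatible.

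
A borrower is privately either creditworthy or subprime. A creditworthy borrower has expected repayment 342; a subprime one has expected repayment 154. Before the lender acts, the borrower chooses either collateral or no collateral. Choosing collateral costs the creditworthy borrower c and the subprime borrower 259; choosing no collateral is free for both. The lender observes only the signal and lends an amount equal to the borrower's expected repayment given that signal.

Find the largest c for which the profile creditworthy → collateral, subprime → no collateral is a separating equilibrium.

188

Under separation: collateral → creditworthy (pays 342); no collateral → subprime (pays 154).
Subprime: 154 − 0 = 154 ≥ 342 − 259 = 83. Holds regardless of c. ✓
Creditworthy: 342 − c ≥ 154 − 0, so c ≤ 342 − 154 = 188.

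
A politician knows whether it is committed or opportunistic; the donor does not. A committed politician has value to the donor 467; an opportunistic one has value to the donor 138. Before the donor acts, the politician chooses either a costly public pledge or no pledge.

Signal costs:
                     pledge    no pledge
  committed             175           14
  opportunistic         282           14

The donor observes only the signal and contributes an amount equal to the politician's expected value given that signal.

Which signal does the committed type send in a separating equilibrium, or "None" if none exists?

None

Try committed → pledge, opportunistic → no pledge:
  If types separate, pledge earns payment 467 and no pledge earns 138.
  Committed: pledge gives 467 − 175 = 292; no pledge gives 138 − 14 = 124. No deviation. ✓
  Opportunistic: no pledge gives 138 − 14 = 124; pledge gives 467 − 282 = 185. Would deviate. ✗
Try committed → no pledge, opportunistic → pledge:
  If types separate, no pledge earns payment 467 and pledge earns 138.
  Committed: no pledge gives 467 − 14 = 453; pledge gives 138 − 175 = -37. No deviation. ✓
  Opportunistic: pledge gives 138 − 282 = -144; no pledge gives 467 − 14 = 453. Would deviate. ✗
Neither assignment is incentive-compatible.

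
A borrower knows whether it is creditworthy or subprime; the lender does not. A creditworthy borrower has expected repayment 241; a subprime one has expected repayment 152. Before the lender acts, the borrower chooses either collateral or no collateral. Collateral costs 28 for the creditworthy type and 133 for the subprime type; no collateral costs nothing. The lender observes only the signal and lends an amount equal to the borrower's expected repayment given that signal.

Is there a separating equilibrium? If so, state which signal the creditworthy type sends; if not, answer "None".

collateral

Try creditworthy → collateral, subprime → no collateral:
  Under separation the lender infers type exactly: collateral → creditworthy (pays 241), no collateral → subprime (pays 152).
  Creditworthy: collateral gives 241 − 28 = 213; no collateral gives 152 − 0 = 152. No deviation. ✓
  Subprime: no collateral gives 152 − 0 = 152; collateral gives 241 − 133 = 108. No deviation. ✓
Both hold — the creditworthy type sends collateral.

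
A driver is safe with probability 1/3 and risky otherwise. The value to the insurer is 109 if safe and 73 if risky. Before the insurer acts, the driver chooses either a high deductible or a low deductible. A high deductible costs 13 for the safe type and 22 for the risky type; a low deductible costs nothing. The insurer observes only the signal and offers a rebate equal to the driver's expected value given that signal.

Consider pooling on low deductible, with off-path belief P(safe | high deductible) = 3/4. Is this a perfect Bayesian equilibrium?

No

On the equilibrium path (low deductible) the insurer holds the prior 1/3 and pays 1/3·109 + 2/3·73 = 85. Off-path (high deductible) belief 3/4 gives 3/4·109 + 1/4·73 = 100.
Safe: low deductible gives 85 − 0 = 85; high deductible gives 100 − 13 = 87. Deviates. ✗
Risky: low deductible gives 85 − 0 = 85; high deductible gives 100 − 22 = 78. Stays. ✓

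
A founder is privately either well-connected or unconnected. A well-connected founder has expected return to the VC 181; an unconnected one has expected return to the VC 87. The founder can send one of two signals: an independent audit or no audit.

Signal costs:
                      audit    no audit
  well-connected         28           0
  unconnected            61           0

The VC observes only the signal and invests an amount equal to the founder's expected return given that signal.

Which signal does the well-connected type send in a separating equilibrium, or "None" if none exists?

None

Try well-connected → audit, unconnected → no audit:
  Under separation the VC infers type exactly: audit → well-connected (pays 181), no audit → unconnected (pays 87).
  Well-connected: audit gives 181 − 28 = 153; no audit gives 87 − 0 = 87. No deviation. ✓
  Unconnected: no audit gives 87 − 0 = 87; audit gives 181 − 61 = 120. Would deviate. ✗
Try well-connected → no audit, unconnected → audit:
  Under separation the VC infers type exactly: no audit → well-connected (pays 181), audit → unconnected (pays 87).
  Well-connected: no audit gives 181 − 0 = 181; audit gives 87 − 28 = 59. No deviation. ✓
  Unconnected: audit gives 87 − 61 = 26; no audit gives 181 − 0 = 181. Would deviate. ✗
Neither assignment is incentive-compatible.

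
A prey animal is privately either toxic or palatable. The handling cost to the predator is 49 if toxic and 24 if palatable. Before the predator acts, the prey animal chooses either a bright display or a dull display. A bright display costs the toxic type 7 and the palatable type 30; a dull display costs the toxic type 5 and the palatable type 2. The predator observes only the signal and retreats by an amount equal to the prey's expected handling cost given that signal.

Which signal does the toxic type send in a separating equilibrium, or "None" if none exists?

bright display

Try toxic → bright display, palatable → dull display:
  If types separate, bright display earns payment 49 and dull display earns 24.
  Toxic: bright display gives 49 − 7 = 42; dull display gives 24 − 5 = 19. No deviation. ✓
  Palatable: dull display gives 24 − 2 = 22; bright display gives 49 − 30 = 19. No deviation. ✓
Both hold — the toxic type sends bright display.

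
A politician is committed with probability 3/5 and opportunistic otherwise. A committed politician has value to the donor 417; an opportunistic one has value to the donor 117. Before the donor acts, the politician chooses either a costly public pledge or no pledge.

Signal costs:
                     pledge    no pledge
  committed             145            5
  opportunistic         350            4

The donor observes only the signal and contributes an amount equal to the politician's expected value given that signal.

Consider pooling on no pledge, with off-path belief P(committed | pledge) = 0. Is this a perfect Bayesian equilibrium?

At the pooled signal (no pledge) the donor holds the prior 3/5 and pays 3/5·417 + 2/5·117 = 297. Off-path (pledge) belief 0 gives 0·417 + 1·117 = 117.
Committed: no pledge gives 297 − 5 = 292; pledge gives 117 − 145 = -28. Stays. ✓
Opportunistic: no pledge gives 297 − 4 = 293; pledge gives 117 − 350 = -233. Stays. ✓

Yes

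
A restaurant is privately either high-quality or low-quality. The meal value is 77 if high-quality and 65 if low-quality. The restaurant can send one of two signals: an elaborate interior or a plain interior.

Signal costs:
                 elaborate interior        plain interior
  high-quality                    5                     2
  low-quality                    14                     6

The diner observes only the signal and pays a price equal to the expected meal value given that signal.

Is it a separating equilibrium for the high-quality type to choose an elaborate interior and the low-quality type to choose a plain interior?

No

Under separation the diner infers type exactly: elaborate interior → high-quality (pays 77), plain interior → low-quality (pays 65).
High-quality: elaborate interior gives 77 − 5 = 72; plain interior gives 65 − 2 = 63. No deviation. ✓
Low-quality: plain interior gives 65 − 6 = 59; elaborate interior gives 77 − 14 = 63. Would deviate. ✗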